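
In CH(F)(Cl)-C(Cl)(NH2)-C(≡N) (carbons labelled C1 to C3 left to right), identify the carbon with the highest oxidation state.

C3

Tallying each carbon's bonds:
C1: 1C, 1H, 1F, 1Cl → 0 − 1 + 1 + 1 = +1
C2: 2C, 1N, 1Cl → 0 + 1 + 1 = +2
C3: 1C, 3N → 0 + 3 = +3
The most oxidised carbon is C3 at +3.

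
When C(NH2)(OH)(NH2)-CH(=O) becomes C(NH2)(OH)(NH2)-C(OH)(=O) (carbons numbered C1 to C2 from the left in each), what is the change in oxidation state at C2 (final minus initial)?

+2

Before: C2 has 1 bond to C, 1 bond to H, 2 bonds to O → oxidation state +1.
After: C2 has 1 bond to C, 3 bonds to O → oxidation state +3.
Δ = +3 − (+1) = +2, so this is an oxidation at C2.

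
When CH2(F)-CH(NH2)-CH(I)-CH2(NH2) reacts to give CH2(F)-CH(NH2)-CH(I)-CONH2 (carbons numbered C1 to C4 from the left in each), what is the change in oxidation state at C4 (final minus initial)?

+4

Before: C4 has 1 bond to C, 2 bonds to H, 1 bond to N → oxidation state -1.
After: C4 has 1 bond to C, 2 bonds to O, 1 bond to N → oxidation state +3.
Δ = +3 − (-1) = +4, so this is an oxidation at C4.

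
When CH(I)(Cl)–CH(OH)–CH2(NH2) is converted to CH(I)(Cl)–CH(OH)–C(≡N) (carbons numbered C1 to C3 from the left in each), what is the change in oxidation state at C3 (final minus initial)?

Before: C3 has 1 bond to C, 2 bonds to H, 1 bond to N → oxidation state -1.
After: C3 has 1 bond to C, 3 bonds to N → oxidation state +3.
Δ = +3 − (-1) = +4, so this is an oxidation at C3.

+4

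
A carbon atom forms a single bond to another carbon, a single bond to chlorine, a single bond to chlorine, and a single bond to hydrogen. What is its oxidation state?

+1

The carbon has one bond to C (0), one bond to H (-1), one bond to Cl (+1), one bond to Cl (+1).
Oxidation state = 0 − 1 + 1 + 1 = +1.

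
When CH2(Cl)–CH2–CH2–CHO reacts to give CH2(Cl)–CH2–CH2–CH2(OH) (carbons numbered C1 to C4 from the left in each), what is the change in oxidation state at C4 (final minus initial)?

-2

Before: C4 has 1 bond to C, 1 bond to H, 2 bonds to O → oxidation state +1.
After: C4 has 1 bond to C, 2 bonds to H, 1 bond to O → oxidation state -1.
Δ = -1 − (+1) = -2, so this is a reduction at C4.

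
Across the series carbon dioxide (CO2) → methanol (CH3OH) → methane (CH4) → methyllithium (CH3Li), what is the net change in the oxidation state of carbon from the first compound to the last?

Carbon oxidation states along the series — carbon dioxide: +4, methanol: -2, methane: -4, methyllithium: -4.
Net change = -4 − (+4) = -8.

-8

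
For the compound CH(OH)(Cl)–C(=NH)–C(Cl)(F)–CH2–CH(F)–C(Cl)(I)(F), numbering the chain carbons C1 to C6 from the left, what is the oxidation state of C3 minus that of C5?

+2

C3: 2C, 1F, 1Cl → 0 + 1 + 1 = +2
C5: 2C, 1H, 1F → 0 − 1 + 1 = 0
Difference: +2 − (0) = +2.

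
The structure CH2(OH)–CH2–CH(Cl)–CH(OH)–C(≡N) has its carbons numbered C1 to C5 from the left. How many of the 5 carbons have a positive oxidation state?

1

Assign +1 per bond to O/N/halogen, −1 per bond to H or an electropositive element, and 0 per bond to carbon. Tallying each carbon:
C1: 1C, 2H, 1O → 0 − 2 + 1 = -1
C2: 2C, 2H → 0 − 2 = -2
C3: 2C, 1H, 1Cl → 0 − 1 + 1 = 0
C4: 2C, 1H, 1O → 0 − 1 + 1 = 0
C5: 1C, 3N → 0 + 3 = +3
1 carbon (C5) meets the condition.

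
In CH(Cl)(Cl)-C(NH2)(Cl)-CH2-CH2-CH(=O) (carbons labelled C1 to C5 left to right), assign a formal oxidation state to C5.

Each bond to a more electronegative atom (O, N, halogen) counts +1, each bond to a less electronegative atom (H, metal, B, Si) counts −1, and each C–C bond counts 0.
C5 has one bond to C (0), one bond to H (-1), a double bond to O (2×+1 = +2).
Oxidation state = 0 − 1 + 2 = +1.

+1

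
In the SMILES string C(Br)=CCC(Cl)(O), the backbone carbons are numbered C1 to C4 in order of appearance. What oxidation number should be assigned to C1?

0

C1 has a double bond to C (2×0 = 0), one bond to Br (+1), one bond to H (-1).
Oxidation state = 0 + 1 − 1 = 0.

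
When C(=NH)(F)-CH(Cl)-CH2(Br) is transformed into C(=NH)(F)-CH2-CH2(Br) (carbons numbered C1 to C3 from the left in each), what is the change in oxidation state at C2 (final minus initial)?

Before: C2 has 2 bonds to C, 1 bond to H, 1 bond to Cl → oxidation state 0.
After: C2 has 2 bonds to C, 2 bonds to H → oxidation state -2.
Δ = -2 − (0) = -2, so this is a reduction at C2.

-2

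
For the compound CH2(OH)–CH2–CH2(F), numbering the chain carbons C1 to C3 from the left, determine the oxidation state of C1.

-1

C1 has one bond to C (0), one bond to H (-1), one bond to H (-1), one bond to O (+1).
Oxidation state = 0 − 1 − 1 + 1 = -1.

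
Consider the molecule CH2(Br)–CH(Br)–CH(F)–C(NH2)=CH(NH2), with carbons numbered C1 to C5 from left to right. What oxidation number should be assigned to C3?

0

C3 has one bond to C (0), one bond to C (0), one bond to H (-1), one bond to F (+1).
Oxidation state = 0 + 0 − 1 + 1 = 0.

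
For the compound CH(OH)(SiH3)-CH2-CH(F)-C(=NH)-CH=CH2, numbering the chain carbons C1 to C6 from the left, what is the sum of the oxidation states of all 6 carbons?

Tallying each carbon's bonds:
C1: 1C, 1H, 1O, 1Si → 0 − 1 + 1 − 1 = -1
C2: 2C, 2H → 0 − 2 = -2
C3: 2C, 1H, 1F → 0 − 1 + 1 = 0
C4: 2C, 2N → 0 + 2 = +2
C5: 3C, 1H → 0 − 1 = -1
C6: 2C, 2H → 0 − 2 = -2
Sum = -1 − 2 + 0 + 2 − 1 − 2 = -4.

-4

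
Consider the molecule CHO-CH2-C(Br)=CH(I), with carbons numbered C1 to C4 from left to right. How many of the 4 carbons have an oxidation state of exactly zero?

1

Tallying each carbon's bonds:
C1: 1C, 1H, 2O → 0 − 1 + 2 = +1
C2: 2C, 2H → 0 − 2 = -2
C3: 3C, 1Br → 0 + 1 = +1
C4: 2C, 1H, 1I → 0 − 1 + 1 = 0
1 carbon (C4) meets the condition.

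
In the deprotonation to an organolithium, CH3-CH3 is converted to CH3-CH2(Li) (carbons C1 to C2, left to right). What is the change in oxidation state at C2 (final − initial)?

Before: C2 has 1 bond to C, 3 bonds to H → oxidation state -3.
After: C2 has 1 bond to C, 2 bonds to H, 1 bond to Li → oxidation state -3.
Δ = -3 − (-3) = 0, so no net redox change at C2.

0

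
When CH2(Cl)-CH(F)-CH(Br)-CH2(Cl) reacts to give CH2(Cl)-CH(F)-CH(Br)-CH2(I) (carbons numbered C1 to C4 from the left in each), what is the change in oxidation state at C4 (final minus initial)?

0

Before: C4 has 1 bond to C, 2 bonds to H, 1 bond to Cl → oxidation state -1.
After: C4 has 1 bond to C, 2 bonds to H, 1 bond to I → oxidation state -1.
Δ = -1 − (-1) = 0, so no net redox change at C4.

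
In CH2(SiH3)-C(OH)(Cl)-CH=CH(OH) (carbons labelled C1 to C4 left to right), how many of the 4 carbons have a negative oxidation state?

2

Bonds to more-electronegative neighbours contribute +1 each, bonds to H or metals contribute −1 each, and C–C bonds contribute 0. Tallying each carbon:
C1: 1C, 2H, 1Si → 0 − 2 − 1 = -3
C2: 2C, 1O, 1Cl → 0 + 1 + 1 = +2
C3: 3C, 1H → 0 − 1 = -1
C4: 2C, 1H, 1O → 0 − 1 + 1 = 0
2 carbons (C1, C3) meet the condition.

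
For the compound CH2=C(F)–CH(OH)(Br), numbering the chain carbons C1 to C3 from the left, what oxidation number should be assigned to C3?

C3 has one bond to C (0), one bond to O (+1), one bond to H (-1), one bond to Br (+1).
Oxidation state = 0 + 1 − 1 + 1 = +1.

+1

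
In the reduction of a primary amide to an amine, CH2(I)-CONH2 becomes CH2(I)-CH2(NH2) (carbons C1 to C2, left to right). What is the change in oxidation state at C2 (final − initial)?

-4

Before: C2 has 1 bond to C, 2 bonds to O, 1 bond to N → oxidation state +3.
After: C2 has 1 bond to C, 2 bonds to H, 1 bond to N → oxidation state -1.
Δ = -1 − (+3) = -4, so this is a reduction at C2.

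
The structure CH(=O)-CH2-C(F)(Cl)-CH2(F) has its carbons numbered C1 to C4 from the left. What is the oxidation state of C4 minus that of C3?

-3

C4: 1C, 2H, 1F → 0 − 2 + 1 = -1
C3: 2C, 1F, 1Cl → 0 + 1 + 1 = +2
Difference: -1 − (+2) = -3.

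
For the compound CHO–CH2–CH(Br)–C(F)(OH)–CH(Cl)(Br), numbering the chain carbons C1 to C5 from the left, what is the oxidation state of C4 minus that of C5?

+1

C4: 2C, 1O, 1F → 0 + 1 + 1 = +2
C5: 1C, 1H, 1Cl, 1Br → 0 − 1 + 1 + 1 = +1
Difference: +2 − (+1) = +1.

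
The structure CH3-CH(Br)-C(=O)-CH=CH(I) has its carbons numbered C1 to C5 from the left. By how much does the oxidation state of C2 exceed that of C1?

+3

C2: 2C, 1H, 1Br → 0 − 1 + 1 = 0
C1: 1C, 3H → 0 − 3 = -3
Difference: 0 − (-3) = +3.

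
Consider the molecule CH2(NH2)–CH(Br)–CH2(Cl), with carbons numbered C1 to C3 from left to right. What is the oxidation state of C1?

-1

C1 has one bond to C (0), one bond to N (+1), one bond to H (-1), one bond to H (-1).
Oxidation state = 0 + 1 − 1 − 1 = -1.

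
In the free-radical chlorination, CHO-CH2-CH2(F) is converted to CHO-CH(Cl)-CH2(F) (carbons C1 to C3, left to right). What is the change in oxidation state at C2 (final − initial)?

+2

Before: C2 has 2 bonds to C, 2 bonds to H → oxidation state -2.
After: C2 has 2 bonds to C, 1 bond to H, 1 bond to Cl → oxidation state 0.
Δ = 0 − (-2) = +2, so this is an oxidation at C2.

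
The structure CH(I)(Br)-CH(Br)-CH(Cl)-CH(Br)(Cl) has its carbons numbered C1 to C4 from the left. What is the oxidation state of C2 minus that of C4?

-1

C2: 2C, 1H, 1Br → 0 − 1 + 1 = 0
C4: 1C, 1H, 1Cl, 1Br → 0 − 1 + 1 + 1 = +1
Difference: 0 − (+1) = -1.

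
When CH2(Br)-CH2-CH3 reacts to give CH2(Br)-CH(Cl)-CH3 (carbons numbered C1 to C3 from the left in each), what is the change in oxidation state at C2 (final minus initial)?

+2

Before: C2 has 2 bonds to C, 2 bonds to H → oxidation state -2.
After: C2 has 2 bonds to C, 1 bond to H, 1 bond to Cl → oxidation state 0.
Δ = 0 − (-2) = +2, so this is an oxidation at C2.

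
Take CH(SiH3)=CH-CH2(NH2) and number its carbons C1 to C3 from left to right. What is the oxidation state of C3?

Count +1 for every bond to an atom more electronegative than carbon and −1 for every bond to one less electronegative; C–C bonds are 0.
C3 has one bond to C (0), one bond to H (-1), one bond to N (+1), one bond to H (-1).
Oxidation state = 0 − 1 + 1 − 1 = -1.

-1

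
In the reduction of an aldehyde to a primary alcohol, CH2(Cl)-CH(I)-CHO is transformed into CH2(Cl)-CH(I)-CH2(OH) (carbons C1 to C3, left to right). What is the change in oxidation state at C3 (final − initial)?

-2

Before: C3 has 1 bond to C, 1 bond to H, 2 bonds to O → oxidation state +1.
After: C3 has 1 bond to C, 2 bonds to H, 1 bond to O → oxidation state -1.
Δ = -1 − (+1) = -2, so this is a reduction at C3.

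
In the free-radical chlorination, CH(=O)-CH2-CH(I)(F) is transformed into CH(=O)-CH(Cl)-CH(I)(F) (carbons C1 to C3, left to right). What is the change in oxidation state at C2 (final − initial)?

+2

Before: C2 has 2 bonds to C, 2 bonds to H → oxidation state -2.
After: C2 has 2 bonds to C, 1 bond to H, 1 bond to Cl → oxidation state 0.
Δ = 0 − (-2) = +2, so this is an oxidation at C2.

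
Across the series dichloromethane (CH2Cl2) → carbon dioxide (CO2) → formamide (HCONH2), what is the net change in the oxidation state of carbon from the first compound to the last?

Carbon oxidation states along the series — dichloromethane: 0, carbon dioxide: +4, formamide: +2.
Net change = +2 − (0) = +2.

+2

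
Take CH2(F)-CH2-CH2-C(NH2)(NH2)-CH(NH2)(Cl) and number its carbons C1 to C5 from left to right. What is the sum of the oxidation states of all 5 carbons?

Bonds to more-electronegative neighbours contribute +1 each, bonds to H or metals contribute −1 each, and C–C bonds contribute 0. Tallying each carbon:
C1: 1C, 2H, 1F → 0 − 2 + 1 = -1
C2: 2C, 2H → 0 − 2 = -2
C3: 2C, 2H → 0 − 2 = -2
C4: 2C, 2N → 0 + 2 = +2
C5: 1C, 1H, 1N, 1Cl → 0 − 1 + 1 + 1 = +1
Sum = -1 − 2 − 2 + 2 + 1 = -2.

-2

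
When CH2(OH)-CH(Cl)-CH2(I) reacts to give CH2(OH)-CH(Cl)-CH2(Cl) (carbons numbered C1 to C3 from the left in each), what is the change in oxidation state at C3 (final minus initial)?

Before: C3 has 1 bond to C, 2 bonds to H, 1 bond to I → oxidation state -1.
After: C3 has 1 bond to C, 2 bonds to H, 1 bond to Cl → oxidation state -1.
Δ = -1 − (-1) = 0, so no net redox change at C3.

0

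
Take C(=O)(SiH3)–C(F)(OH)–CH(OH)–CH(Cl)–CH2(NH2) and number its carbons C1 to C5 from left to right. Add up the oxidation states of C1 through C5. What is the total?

+2

Tallying each carbon's bonds:
C1: 1C, 2O, 1Si → 0 + 2 − 1 = +1
C2: 2C, 1O, 1F → 0 + 1 + 1 = +2
C3: 2C, 1H, 1O → 0 − 1 + 1 = 0
C4: 2C, 1H, 1Cl → 0 − 1 + 1 = 0
C5: 1C, 2H, 1N → 0 − 2 + 1 = -1
Sum = +1 + 2 + 0 + 0 − 1 = +2.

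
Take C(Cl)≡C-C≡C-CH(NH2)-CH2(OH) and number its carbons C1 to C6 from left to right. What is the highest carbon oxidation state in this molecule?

Assign +1 per bond to O/N/halogen, −1 per bond to H or an electropositive element, and 0 per bond to carbon. Tallying each carbon:
C1: 3C, 1Cl → 0 + 1 = +1
C2: 4C → 0 = 0
C3: 4C → 0 = 0
C4: 4C → 0 = 0
C5: 2C, 1H, 1N → 0 − 1 + 1 = 0
C6: 1C, 2H, 1O → 0 − 2 + 1 = -1
The highest value is +1.

+1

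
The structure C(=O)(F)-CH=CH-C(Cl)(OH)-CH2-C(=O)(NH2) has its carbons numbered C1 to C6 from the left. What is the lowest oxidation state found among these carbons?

Tallying each carbon's bonds:
C1: 1C, 2O, 1F → 0 + 2 + 1 = +3
C2: 3C, 1H → 0 − 1 = -1
C3: 3C, 1H → 0 − 1 = -1
C4: 2C, 1O, 1Cl → 0 + 1 + 1 = +2
C5: 2C, 2H → 0 − 2 = -2
C6: 1C, 2O, 1N → 0 + 2 + 1 = +3
The lowest value is -2.

-2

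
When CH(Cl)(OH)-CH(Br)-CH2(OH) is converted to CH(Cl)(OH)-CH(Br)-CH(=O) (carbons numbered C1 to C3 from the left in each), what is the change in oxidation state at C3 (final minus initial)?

+2

Before: C3 has 1 bond to C, 2 bonds to H, 1 bond to O → oxidation state -1.
After: C3 has 1 bond to C, 1 bond to H, 2 bonds to O → oxidation state +1.
Δ = +1 − (-1) = +2, so this is an oxidation at C3.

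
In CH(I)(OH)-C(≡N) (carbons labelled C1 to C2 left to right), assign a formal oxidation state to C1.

C1 has one bond to C (0), one bond to I (+1), one bond to O (+1), one bond to H (-1).
Oxidation state = 0 + 1 + 1 − 1 = +1.

+1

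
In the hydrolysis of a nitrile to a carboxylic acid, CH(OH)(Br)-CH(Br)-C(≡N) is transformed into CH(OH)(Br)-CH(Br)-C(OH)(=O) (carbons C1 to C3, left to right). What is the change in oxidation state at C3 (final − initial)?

0

Before: C3 has 1 bond to C, 3 bonds to N → oxidation state +3.
After: C3 has 1 bond to C, 3 bonds to O → oxidation state +3.
Δ = +3 − (+3) = 0, so no net redox change at C3.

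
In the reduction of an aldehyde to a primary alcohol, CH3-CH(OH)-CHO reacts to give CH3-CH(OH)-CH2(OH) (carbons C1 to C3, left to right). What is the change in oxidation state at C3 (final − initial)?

Before: C3 has 1 bond to C, 1 bond to H, 2 bonds to O → oxidation state +1.
After: C3 has 1 bond to C, 2 bonds to H, 1 bond to O → oxidation state -1.
Δ = -1 − (+1) = -2, so this is a reduction at C3.

-2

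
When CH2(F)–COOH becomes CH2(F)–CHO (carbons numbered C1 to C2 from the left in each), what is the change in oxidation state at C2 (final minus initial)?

Before: C2 has 1 bond to C, 3 bonds to O → oxidation state +3.
After: C2 has 1 bond to C, 1 bond to H, 2 bonds to O → oxidation state +1.
Δ = +1 − (+3) = -2, so this is a reduction at C2.

-2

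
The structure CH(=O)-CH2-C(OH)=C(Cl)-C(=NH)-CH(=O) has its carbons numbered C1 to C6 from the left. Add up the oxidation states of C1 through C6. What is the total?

+4

Bonds to more-electronegative neighbours contribute +1 each, bonds to H or metals contribute −1 each, and C–C bonds contribute 0. Tallying each carbon:
C1: 1C, 1H, 2O → 0 − 1 + 2 = +1
C2: 2C, 2H → 0 − 2 = -2
C3: 3C, 1O → 0 + 1 = +1
C4: 3C, 1Cl → 0 + 1 = +1
C5: 2C, 2N → 0 + 2 = +2
C6: 1C, 1H, 2O → 0 − 1 + 2 = +1
Sum = +1 − 2 + 1 + 1 + 2 + 1 = +4.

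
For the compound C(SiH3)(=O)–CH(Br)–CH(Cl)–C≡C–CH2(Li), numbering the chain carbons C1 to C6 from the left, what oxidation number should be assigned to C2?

C2 has one bond to C (0), one bond to C (0), one bond to Br (+1), one bond to H (-1).
Oxidation state = 0 + 0 + 1 − 1 = 0.

0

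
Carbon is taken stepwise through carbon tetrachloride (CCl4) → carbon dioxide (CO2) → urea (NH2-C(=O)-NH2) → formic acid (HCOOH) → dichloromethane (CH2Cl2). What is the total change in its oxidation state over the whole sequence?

Carbon oxidation states along the series — carbon tetrachloride: +4, carbon dioxide: +4, urea: +4, formic acid: +2, dichloromethane: 0.
Net change = 0 − (+4) = -4.

-4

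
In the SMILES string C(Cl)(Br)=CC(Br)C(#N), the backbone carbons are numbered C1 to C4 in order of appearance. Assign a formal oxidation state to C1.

Assign +1 per bond to O/N/halogen, −1 per bond to H or an electropositive element, and 0 per bond to carbon.
C1 has a double bond to C (2×0 = 0), one bond to Cl (+1), one bond to Br (+1).
Oxidation state = 0 + 1 + 1 = +2.

+2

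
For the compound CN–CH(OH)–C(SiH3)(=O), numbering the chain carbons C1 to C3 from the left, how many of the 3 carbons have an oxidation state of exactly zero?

Count +1 for every bond to an atom more electronegative than carbon and −1 for every bond to one less electronegative; C–C bonds are 0. Tallying each carbon:
C1: 1C, 3N → 0 + 3 = +3
C2: 2C, 1H, 1O → 0 − 1 + 1 = 0
C3: 1C, 2O, 1Si → 0 + 2 − 1 = +1
1 carbon (C2) meets the condition.

1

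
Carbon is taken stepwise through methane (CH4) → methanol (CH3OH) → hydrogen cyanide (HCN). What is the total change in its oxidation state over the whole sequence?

Carbon oxidation states along the series — methane: -4, methanol: -2, hydrogen cyanide: +2.
Net change = +2 − (-4) = +6.

+6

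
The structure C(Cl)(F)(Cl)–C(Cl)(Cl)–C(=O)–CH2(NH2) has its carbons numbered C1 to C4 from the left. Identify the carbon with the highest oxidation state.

Tallying each carbon's bonds:
C1: 1C, 1F, 2Cl → 0 + 1 + 2 = +3
C2: 2C, 2Cl → 0 + 2 = +2
C3: 2C, 2O → 0 + 2 = +2
C4: 1C, 2H, 1N → 0 − 2 + 1 = -1
The most oxidised carbon is C1 at +3.

C1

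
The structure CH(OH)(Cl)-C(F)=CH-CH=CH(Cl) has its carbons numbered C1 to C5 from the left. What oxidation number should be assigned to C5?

0

C5 has a double bond to C (2×0 = 0), one bond to H (-1), one bond to Cl (+1).
Oxidation state = 0 − 1 + 1 = 0.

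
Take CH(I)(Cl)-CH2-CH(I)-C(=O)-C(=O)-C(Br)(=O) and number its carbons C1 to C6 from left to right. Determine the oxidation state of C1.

Each bond to a more electronegative atom (O, N, halogen) counts +1, each bond to a less electronegative atom (H, metal, B, Si) counts −1, and each C–C bond counts 0.
C1 has one bond to C (0), one bond to H (-1), one bond to I (+1), one bond to Cl (+1).
Oxidation state = 0 − 1 + 1 + 1 = +1.

+1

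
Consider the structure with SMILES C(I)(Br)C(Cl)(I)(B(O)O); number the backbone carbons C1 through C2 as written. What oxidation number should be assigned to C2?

+1

C2 has one bond to C (0), one bond to Cl (+1), one bond to I (+1), one bond to B (-1).
Oxidation state = 0 + 1 + 1 − 1 = +1.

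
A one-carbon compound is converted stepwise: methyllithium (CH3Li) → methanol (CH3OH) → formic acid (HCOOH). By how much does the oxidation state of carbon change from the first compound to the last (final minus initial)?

+6

Carbon oxidation states along the series — methyllithium: -4, methanol: -2, formic acid: +2.
Net change = +2 − (-4) = +6.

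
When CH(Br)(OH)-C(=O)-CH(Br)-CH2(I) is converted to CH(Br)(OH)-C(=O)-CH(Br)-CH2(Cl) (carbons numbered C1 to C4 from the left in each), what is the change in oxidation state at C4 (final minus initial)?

0

Before: C4 has 1 bond to C, 2 bonds to H, 1 bond to I → oxidation state -1.
After: C4 has 1 bond to C, 2 bonds to H, 1 bond to Cl → oxidation state -1.
Δ = -1 − (-1) = 0, so no net redox change at C4.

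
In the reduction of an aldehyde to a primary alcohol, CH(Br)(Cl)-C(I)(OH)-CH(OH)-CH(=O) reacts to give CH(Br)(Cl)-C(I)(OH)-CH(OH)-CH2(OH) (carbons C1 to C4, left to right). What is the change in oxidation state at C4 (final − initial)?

-2

Before: C4 has 1 bond to C, 1 bond to H, 2 bonds to O → oxidation state +1.
After: C4 has 1 bond to C, 2 bonds to H, 1 bond to O → oxidation state -1.
Δ = -1 − (+1) = -2, so this is a reduction at C4.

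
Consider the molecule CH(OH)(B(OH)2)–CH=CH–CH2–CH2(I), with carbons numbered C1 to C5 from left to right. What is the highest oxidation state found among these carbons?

Count +1 for every bond to an atom more electronegative than carbon and −1 for every bond to one less electronegative; C–C bonds are 0. Tallying each carbon:
C1: 1C, 1H, 1O, 1B → 0 − 1 + 1 − 1 = -1
C2: 3C, 1H → 0 − 1 = -1
C3: 3C, 1H → 0 − 1 = -1
C4: 2C, 2H → 0 − 2 = -2
C5: 1C, 2H, 1I → 0 − 2 + 1 = -1
The highest value is -1.

-1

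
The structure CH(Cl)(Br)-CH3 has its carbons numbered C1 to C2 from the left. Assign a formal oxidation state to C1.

C1 has one bond to C (0), one bond to Cl (+1), one bond to H (-1), one bond to Br (+1).
Oxidation state = 0 + 1 − 1 + 1 = +1.

+1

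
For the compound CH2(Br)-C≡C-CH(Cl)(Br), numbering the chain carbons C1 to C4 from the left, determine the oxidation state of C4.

C4 has one bond to C (0), one bond to Cl (+1), one bond to H (-1), one bond to Br (+1).
Oxidation state = 0 + 1 − 1 + 1 = +1.

+1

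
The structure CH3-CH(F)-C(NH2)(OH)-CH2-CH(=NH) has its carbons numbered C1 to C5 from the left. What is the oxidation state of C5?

C5 has one bond to C (0), one bond to H (-1), a double bond to N (2×+1 = +2).
Oxidation state = 0 − 1 + 2 = +1.

+1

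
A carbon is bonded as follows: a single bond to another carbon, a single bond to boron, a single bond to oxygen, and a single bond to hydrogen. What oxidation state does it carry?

-1

The carbon has one bond to C (0), one bond to O (+1), one bond to B (-1), one bond to H (-1).
Oxidation state = 0 + 1 − 1 − 1 = -1.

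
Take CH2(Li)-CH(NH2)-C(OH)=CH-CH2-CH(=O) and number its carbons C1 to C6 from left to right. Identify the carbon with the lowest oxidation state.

C1

Bonds to more-electronegative neighbours contribute +1 each, bonds to H or metals contribute −1 each, and C–C bonds contribute 0. Tallying each carbon:
C1: 1C, 2H, 1Li → 0 − 2 − 1 = -3
C2: 2C, 1H, 1N → 0 − 1 + 1 = 0
C3: 3C, 1O → 0 + 1 = +1
C4: 3C, 1H → 0 − 1 = -1
C5: 2C, 2H → 0 − 2 = -2
C6: 1C, 1H, 2O → 0 − 1 + 2 = +1
The most reduced carbon is C1 at -3.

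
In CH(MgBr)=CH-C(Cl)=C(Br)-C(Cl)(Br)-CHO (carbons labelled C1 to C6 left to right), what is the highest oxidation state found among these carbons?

Tallying each carbon's bonds:
C1: 2C, 1H, 1Mg → 0 − 1 − 1 = -2
C2: 3C, 1H → 0 − 1 = -1
C3: 3C, 1Cl → 0 + 1 = +1
C4: 3C, 1Br → 0 + 1 = +1
C5: 2C, 1Cl, 1Br → 0 + 1 + 1 = +2
C6: 1C, 1H, 2O → 0 − 1 + 2 = +1
The highest value is +2.

+2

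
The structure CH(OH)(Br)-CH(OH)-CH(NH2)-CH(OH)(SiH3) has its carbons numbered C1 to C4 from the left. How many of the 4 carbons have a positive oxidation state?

Assign +1 per bond to O/N/halogen, −1 per bond to H or an electropositive element, and 0 per bond to carbon. Tallying each carbon:
C1: 1C, 1H, 1O, 1Br → 0 − 1 + 1 + 1 = +1
C2: 2C, 1H, 1O → 0 − 1 + 1 = 0
C3: 2C, 1H, 1N → 0 − 1 + 1 = 0
C4: 1C, 1H, 1O, 1Si → 0 − 1 + 1 − 1 = -1
1 carbon (C1) meets the condition.

1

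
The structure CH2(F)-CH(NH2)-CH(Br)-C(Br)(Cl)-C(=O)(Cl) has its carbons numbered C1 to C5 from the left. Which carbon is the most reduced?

Each bond to a more electronegative atom (O, N, halogen) counts +1, each bond to a less electronegative atom (H, metal, B, Si) counts −1, and each C–C bond counts 0. Tallying each carbon:
C1: 1C, 2H, 1F → 0 − 2 + 1 = -1
C2: 2C, 1H, 1N → 0 − 1 + 1 = 0
C3: 2C, 1H, 1Br → 0 − 1 + 1 = 0
C4: 2C, 1Cl, 1Br → 0 + 1 + 1 = +2
C5: 1C, 2O, 1Cl → 0 + 2 + 1 = +3
The most reduced carbon is C1 at -1.

C1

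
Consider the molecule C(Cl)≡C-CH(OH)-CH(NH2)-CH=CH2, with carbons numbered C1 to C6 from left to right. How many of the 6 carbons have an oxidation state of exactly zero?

3

Tallying each carbon's bonds:
C1: 3C, 1Cl → 0 + 1 = +1
C2: 4C → 0 = 0
C3: 2C, 1H, 1O → 0 − 1 + 1 = 0
C4: 2C, 1H, 1N → 0 − 1 + 1 = 0
C5: 3C, 1H → 0 − 1 = -1
C6: 2C, 2H → 0 − 2 = -2
3 carbons (C2, C3, C4) meet the condition.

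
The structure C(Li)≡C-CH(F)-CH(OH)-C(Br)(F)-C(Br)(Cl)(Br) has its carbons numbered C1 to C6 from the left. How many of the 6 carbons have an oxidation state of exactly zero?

3

Tallying each carbon's bonds:
C1: 3C, 1Li → 0 − 1 = -1
C2: 4C → 0 = 0
C3: 2C, 1H, 1F → 0 − 1 + 1 = 0
C4: 2C, 1H, 1O → 0 − 1 + 1 = 0
C5: 2C, 1F, 1Br → 0 + 1 + 1 = +2
C6: 1C, 1Cl, 2Br → 0 + 1 + 2 = +3
3 carbons (C2, C3, C4) meet the condition.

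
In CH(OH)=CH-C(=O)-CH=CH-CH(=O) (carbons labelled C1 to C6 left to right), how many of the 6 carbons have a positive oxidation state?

Assign +1 per bond to O/N/halogen, −1 per bond to H or an electropositive element, and 0 per bond to carbon. Tallying each carbon:
C1: 2C, 1H, 1O → 0 − 1 + 1 = 0
C2: 3C, 1H → 0 − 1 = -1
C3: 2C, 2O → 0 + 2 = +2
C4: 3C, 1H → 0 − 1 = -1
C5: 3C, 1H → 0 − 1 = -1
C6: 1C, 1H, 2O → 0 − 1 + 2 = +1
2 carbons (C3, C6) meet the condition.

2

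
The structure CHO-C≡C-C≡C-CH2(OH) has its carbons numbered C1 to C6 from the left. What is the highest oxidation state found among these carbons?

+1

Tallying each carbon's bonds:
C1: 1C, 1H, 2O → 0 − 1 + 2 = +1
C2: 4C → 0 = 0
C3: 4C → 0 = 0
C4: 4C → 0 = 0
C5: 4C → 0 = 0
C6: 1C, 2H, 1O → 0 − 2 + 1 = -1
The highest value is +1.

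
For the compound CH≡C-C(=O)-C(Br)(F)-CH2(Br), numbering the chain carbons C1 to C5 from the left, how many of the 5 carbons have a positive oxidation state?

2

Tallying each carbon's bonds:
C1: 3C, 1H → 0 − 1 = -1
C2: 4C → 0 = 0
C3: 2C, 2O → 0 + 2 = +2
C4: 2C, 1F, 1Br → 0 + 1 + 1 = +2
C5: 1C, 2H, 1Br → 0 − 2 + 1 = -1
2 carbons (C3, C4) meet the condition.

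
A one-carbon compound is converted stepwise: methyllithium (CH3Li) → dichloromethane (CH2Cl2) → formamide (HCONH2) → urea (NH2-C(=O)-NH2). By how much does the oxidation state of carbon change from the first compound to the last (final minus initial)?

Carbon oxidation states along the series — methyllithium: -4, dichloromethane: 0, formamide: +2, urea: +4.
Net change = +4 − (-4) = +8.

+8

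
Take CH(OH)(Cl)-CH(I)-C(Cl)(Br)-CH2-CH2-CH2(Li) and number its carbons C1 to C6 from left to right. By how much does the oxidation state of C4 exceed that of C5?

0

C4: 2C, 2H → 0 − 2 = -2
C5: 2C, 2H → 0 − 2 = -2
Difference: -2 − (-2) = 0.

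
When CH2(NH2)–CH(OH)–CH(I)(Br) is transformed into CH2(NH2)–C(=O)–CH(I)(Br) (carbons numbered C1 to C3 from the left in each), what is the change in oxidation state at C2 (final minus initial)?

Before: C2 has 2 bonds to C, 1 bond to H, 1 bond to O → oxidation state 0.
After: C2 has 2 bonds to C, 2 bonds to O → oxidation state +2.
Δ = +2 − (0) = +2, so this is an oxidation at C2.

+2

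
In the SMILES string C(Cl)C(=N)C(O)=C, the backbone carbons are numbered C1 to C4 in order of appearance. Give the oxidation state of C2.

C2 has one bond to C (0), one bond to C (0), a double bond to N (2×+1 = +2).
Oxidation state = 0 + 0 + 2 = +2.

+2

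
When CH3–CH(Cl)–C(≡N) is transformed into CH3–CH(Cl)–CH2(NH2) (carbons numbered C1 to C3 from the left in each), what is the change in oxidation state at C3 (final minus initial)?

Before: C3 has 1 bond to C, 3 bonds to N → oxidation state +3.
After: C3 has 1 bond to C, 2 bonds to H, 1 bond to N → oxidation state -1.
Δ = -1 − (+3) = -4, so this is a reduction at C3.

-4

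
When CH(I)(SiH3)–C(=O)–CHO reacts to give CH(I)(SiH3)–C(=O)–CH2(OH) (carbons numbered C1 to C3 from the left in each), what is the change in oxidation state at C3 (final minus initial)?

-2

Before: C3 has 1 bond to C, 1 bond to H, 2 bonds to O → oxidation state +1.
After: C3 has 1 bond to C, 2 bonds to H, 1 bond to O → oxidation state -1.
Δ = -1 − (+1) = -2, so this is a reduction at C3.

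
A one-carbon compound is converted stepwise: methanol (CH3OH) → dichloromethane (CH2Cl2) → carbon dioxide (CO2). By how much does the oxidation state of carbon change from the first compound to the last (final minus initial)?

Carbon oxidation states along the series — methanol: -2, dichloromethane: 0, carbon dioxide: +4.
Net change = +4 − (-2) = +6.

+6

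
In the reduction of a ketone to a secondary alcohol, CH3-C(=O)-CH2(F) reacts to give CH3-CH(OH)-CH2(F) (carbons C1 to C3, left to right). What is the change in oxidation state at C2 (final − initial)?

-2

Before: C2 has 2 bonds to C, 2 bonds to O → oxidation state +2.
After: C2 has 2 bonds to C, 1 bond to H, 1 bond to O → oxidation state 0.
Δ = 0 − (+2) = -2, so this is a reduction at C2.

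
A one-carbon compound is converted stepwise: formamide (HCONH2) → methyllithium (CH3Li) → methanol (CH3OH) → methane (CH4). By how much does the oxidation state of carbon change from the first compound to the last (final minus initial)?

Carbon oxidation states along the series — formamide: +2, methyllithium: -4, methanol: -2, methane: -4.
Net change = -4 − (+2) = -6.

-6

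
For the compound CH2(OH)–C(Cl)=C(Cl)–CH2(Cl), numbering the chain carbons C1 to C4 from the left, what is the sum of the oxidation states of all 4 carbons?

0

Assign +1 per bond to O/N/halogen, −1 per bond to H or an electropositive element, and 0 per bond to carbon. Tallying each carbon:
C1: 1C, 2H, 1O → 0 − 2 + 1 = -1
C2: 3C, 1Cl → 0 + 1 = +1
C3: 3C, 1Cl → 0 + 1 = +1
C4: 1C, 2H, 1Cl → 0 − 2 + 1 = -1
Sum = -1 + 1 + 1 − 1 = 0.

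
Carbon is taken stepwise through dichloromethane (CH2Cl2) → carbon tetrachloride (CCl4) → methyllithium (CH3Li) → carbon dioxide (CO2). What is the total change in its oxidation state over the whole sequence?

Carbon oxidation states along the series — dichloromethane: 0, carbon tetrachloride: +4, methyllithium: -4, carbon dioxide: +4.
Net change = +4 − (0) = +4.

+4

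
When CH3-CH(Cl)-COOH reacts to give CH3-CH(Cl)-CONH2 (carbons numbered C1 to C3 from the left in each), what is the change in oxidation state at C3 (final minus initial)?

Before: C3 has 1 bond to C, 3 bonds to O → oxidation state +3.
After: C3 has 1 bond to C, 2 bonds to O, 1 bond to N → oxidation state +3.
Δ = +3 − (+3) = 0, so no net redox change at C3.

0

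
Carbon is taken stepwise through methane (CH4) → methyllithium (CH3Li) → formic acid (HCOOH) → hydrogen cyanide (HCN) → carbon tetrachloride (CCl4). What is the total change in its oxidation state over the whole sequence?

Carbon oxidation states along the series — methane: -4, methyllithium: -4, formic acid: +2, hydrogen cyanide: +2, carbon tetrachloride: +4.
Net change = +4 − (-4) = +8.

+8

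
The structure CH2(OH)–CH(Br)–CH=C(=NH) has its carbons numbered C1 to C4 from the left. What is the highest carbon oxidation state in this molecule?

+2

Tallying each carbon's bonds:
C1: 1C, 2H, 1O → 0 − 2 + 1 = -1
C2: 2C, 1H, 1Br → 0 − 1 + 1 = 0
C3: 3C, 1H → 0 − 1 = -1
C4: 2C, 2N → 0 + 2 = +2
The highest value is +2.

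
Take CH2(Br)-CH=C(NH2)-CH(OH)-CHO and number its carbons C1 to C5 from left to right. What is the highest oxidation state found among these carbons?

Tallying each carbon's bonds:
C1: 1C, 2H, 1Br → 0 − 2 + 1 = -1
C2: 3C, 1H → 0 − 1 = -1
C3: 3C, 1N → 0 + 1 = +1
C4: 2C, 1H, 1O → 0 − 1 + 1 = 0
C5: 1C, 1H, 2O → 0 − 1 + 2 = +1
The highest value is +1.

+1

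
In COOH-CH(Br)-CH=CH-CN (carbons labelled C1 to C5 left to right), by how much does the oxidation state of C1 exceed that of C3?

C1: 1C, 3O → 0 + 3 = +3
C3: 3C, 1H → 0 − 1 = -1
Difference: +3 − (-1) = +4.

+4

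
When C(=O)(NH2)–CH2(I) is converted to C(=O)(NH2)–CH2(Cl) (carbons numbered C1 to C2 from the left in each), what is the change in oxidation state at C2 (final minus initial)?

0

Before: C2 has 1 bond to C, 2 bonds to H, 1 bond to I → oxidation state -1.
After: C2 has 1 bond to C, 2 bonds to H, 1 bond to Cl → oxidation state -1.
Δ = -1 − (-1) = 0, so no net redox change at C2.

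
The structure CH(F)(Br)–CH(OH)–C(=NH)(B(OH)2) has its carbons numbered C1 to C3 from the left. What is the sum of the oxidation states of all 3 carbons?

Bonds to more-electronegative neighbours contribute +1 each, bonds to H or metals contribute −1 each, and C–C bonds contribute 0. Tallying each carbon:
C1: 1C, 1H, 1F, 1Br → 0 − 1 + 1 + 1 = +1
C2: 2C, 1H, 1O → 0 − 1 + 1 = 0
C3: 1C, 2N, 1B → 0 + 2 − 1 = +1
Sum = +1 + 0 + 1 = +2.

+2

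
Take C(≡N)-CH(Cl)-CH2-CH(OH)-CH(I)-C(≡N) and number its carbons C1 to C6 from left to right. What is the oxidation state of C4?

0

Bonds to more-electronegative neighbours contribute +1 each, bonds to H or metals contribute −1 each, and C–C bonds contribute 0.
C4 has one bond to C (0), one bond to C (0), one bond to H (-1), one bond to O (+1).
Oxidation state = 0 + 0 − 1 + 1 = 0.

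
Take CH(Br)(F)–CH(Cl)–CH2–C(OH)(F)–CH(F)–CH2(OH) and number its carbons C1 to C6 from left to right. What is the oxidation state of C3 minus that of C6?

C3: 2C, 2H → 0 − 2 = -2
C6: 1C, 2H, 1O → 0 − 2 + 1 = -1
Difference: -2 − (-1) = -1.

-1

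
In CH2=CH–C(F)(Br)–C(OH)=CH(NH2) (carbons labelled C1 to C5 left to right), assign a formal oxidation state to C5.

Count +1 for every bond to an atom more electronegative than carbon and −1 for every bond to one less electronegative; C–C bonds are 0.
C5 has a double bond to C (2×0 = 0), one bond to N (+1), one bond to H (-1).
Oxidation state = 0 + 1 − 1 = 0.

0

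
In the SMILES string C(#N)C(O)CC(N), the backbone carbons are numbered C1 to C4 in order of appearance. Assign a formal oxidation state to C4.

-1

Count +1 for every bond to an atom more electronegative than carbon and −1 for every bond to one less electronegative; C–C bonds are 0.
C4 has one bond to C (0), one bond to H (-1), one bond to H (-1), one bond to N (+1).
Oxidation state = 0 − 1 − 1 + 1 = -1.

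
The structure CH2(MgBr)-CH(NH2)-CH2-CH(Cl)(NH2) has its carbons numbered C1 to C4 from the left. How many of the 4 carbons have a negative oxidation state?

Assign +1 per bond to O/N/halogen, −1 per bond to H or an electropositive element, and 0 per bond to carbon. Tallying each carbon:
C1: 1C, 2H, 1Mg → 0 − 2 − 1 = -3
C2: 2C, 1H, 1N → 0 − 1 + 1 = 0
C3: 2C, 2H → 0 − 2 = -2
C4: 1C, 1H, 1N, 1Cl → 0 − 1 + 1 + 1 = +1
2 carbons (C1, C3) meet the condition.

2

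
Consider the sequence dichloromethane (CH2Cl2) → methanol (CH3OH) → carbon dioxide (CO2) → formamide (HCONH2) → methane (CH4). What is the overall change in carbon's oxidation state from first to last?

-4

Carbon oxidation states along the series — dichloromethane: 0, methanol: -2, carbon dioxide: +4, formamide: +2, methane: -4.
Net change = -4 − (0) = -4.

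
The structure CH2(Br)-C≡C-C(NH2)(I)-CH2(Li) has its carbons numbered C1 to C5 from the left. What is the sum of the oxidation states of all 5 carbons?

-2

Assign +1 per bond to O/N/halogen, −1 per bond to H or an electropositive element, and 0 per bond to carbon. Tallying each carbon:
C1: 1C, 2H, 1Br → 0 − 2 + 1 = -1
C2: 4C → 0 = 0
C3: 4C → 0 = 0
C4: 2C, 1N, 1I → 0 + 1 + 1 = +2
C5: 1C, 2H, 1Li → 0 − 2 − 1 = -3
Sum = -1 + 0 + 0 + 2 − 3 = -2.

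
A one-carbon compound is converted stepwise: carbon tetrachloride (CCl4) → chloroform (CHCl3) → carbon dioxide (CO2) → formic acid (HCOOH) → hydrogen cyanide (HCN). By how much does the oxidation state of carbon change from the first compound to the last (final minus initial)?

-2

Carbon oxidation states along the series — carbon tetrachloride: +4, chloroform: +2, carbon dioxide: +4, formic acid: +2, hydrogen cyanide: +2.
Net change = +2 − (+4) = -2.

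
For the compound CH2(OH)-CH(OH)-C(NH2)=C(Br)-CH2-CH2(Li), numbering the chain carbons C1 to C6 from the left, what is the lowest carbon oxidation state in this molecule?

-3

Count +1 for every bond to an atom more electronegative than carbon and −1 for every bond to one less electronegative; C–C bonds are 0. Tallying each carbon:
C1: 1C, 2H, 1O → 0 − 2 + 1 = -1
C2: 2C, 1H, 1O → 0 − 1 + 1 = 0
C3: 3C, 1N → 0 + 1 = +1
C4: 3C, 1Br → 0 + 1 = +1
C5: 2C, 2H → 0 − 2 = -2
C6: 1C, 2H, 1Li → 0 − 2 − 1 = -3
The lowest value is -3.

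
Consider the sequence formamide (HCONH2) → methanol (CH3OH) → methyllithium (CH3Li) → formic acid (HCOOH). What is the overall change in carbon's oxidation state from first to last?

Carbon oxidation states along the series — formamide: +2, methanol: -2, methyllithium: -4, formic acid: +2.
Net change = +2 − (+2) = 0.

0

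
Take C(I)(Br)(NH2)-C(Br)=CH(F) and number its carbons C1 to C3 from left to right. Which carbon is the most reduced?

Tallying each carbon's bonds:
C1: 1C, 1N, 1Br, 1I → 0 + 1 + 1 + 1 = +3
C2: 3C, 1Br → 0 + 1 = +1
C3: 2C, 1H, 1F → 0 − 1 + 1 = 0
The most reduced carbon is C3 at 0.

C3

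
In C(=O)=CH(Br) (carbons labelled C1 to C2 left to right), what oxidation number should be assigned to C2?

Assign +1 per bond to O/N/halogen, −1 per bond to H or an electropositive element, and 0 per bond to carbon.
C2 has a double bond to C (2×0 = 0), one bond to Br (+1), one bond to H (-1).
Oxidation state = 0 + 1 − 1 = 0.

0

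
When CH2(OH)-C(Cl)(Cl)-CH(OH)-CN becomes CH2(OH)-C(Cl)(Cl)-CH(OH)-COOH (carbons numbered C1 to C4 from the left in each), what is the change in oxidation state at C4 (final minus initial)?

Before: C4 has 1 bond to C, 3 bonds to N → oxidation state +3.
After: C4 has 1 bond to C, 3 bonds to O → oxidation state +3.
Δ = +3 − (+3) = 0, so no net redox change at C4.

0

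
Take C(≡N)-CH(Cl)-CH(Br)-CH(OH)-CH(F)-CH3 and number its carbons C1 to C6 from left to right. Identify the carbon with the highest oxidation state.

Tallying each carbon's bonds:
C1: 1C, 3N → 0 + 3 = +3
C2: 2C, 1H, 1Cl → 0 − 1 + 1 = 0
C3: 2C, 1H, 1Br → 0 − 1 + 1 = 0
C4: 2C, 1H, 1O → 0 − 1 + 1 = 0
C5: 2C, 1H, 1F → 0 − 1 + 1 = 0
C6: 1C, 3H → 0 − 3 = -3
The most oxidised carbon is C1 at +3.

C1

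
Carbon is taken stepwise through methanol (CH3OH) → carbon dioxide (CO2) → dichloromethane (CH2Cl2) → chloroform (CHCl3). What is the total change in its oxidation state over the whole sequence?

+4

Carbon oxidation states along the series — methanol: -2, carbon dioxide: +4, dichloromethane: 0, chloroform: +2.
Net change = +2 − (-2) = +4.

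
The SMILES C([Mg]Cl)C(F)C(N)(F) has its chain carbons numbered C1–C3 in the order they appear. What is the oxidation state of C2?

0

Assign +1 per bond to O/N/halogen, −1 per bond to H or an electropositive element, and 0 per bond to carbon.
C2 has one bond to C (0), one bond to C (0), one bond to F (+1), one bond to H (-1).
Oxidation state = 0 + 0 + 1 − 1 = 0.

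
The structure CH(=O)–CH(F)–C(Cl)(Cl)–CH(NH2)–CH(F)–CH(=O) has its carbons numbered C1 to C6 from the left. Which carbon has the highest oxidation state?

C3

Tallying each carbon's bonds:
C1: 1C, 1H, 2O → 0 − 1 + 2 = +1
C2: 2C, 1H, 1F → 0 − 1 + 1 = 0
C3: 2C, 2Cl → 0 + 2 = +2
C4: 2C, 1H, 1N → 0 − 1 + 1 = 0
C5: 2C, 1H, 1F → 0 − 1 + 1 = 0
C6: 1C, 1H, 2O → 0 − 1 + 2 = +1
The most oxidised carbon is C3 at +2.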